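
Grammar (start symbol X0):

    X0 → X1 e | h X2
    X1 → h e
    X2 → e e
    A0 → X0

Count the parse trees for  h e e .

Parse trees for h e e:
  [X0 [X1 h e] e]
  [X0 h [X2 e e]]

2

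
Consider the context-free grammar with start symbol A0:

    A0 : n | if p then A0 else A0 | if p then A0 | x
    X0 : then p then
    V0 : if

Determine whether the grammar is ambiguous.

Ambiguous

Witness: if p then if p then n else n

Derivation 1: A0 ⇒ if p then A0 else A0 ⇒ if p then if p then A0 else A0 ⇒ if p then if p then n else A0 ⇒ if p then if p then n else n
Derivation 2: A0 ⇒ if p then A0 ⇒ if p then if p then A0 else A0 ⇒ if p then if p then n else A0 ⇒ if p then if p then n else n

Two distinct leftmost derivations for the same string.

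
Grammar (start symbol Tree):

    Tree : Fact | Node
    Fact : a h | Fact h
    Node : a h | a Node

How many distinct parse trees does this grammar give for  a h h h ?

Parse trees for a h h h:
  [Tree [Fact [Fact [Fact a h] h] h]]

1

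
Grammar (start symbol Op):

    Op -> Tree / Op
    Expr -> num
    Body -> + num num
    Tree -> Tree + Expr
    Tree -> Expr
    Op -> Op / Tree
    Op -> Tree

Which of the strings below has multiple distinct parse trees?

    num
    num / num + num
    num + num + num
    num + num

num: 1 tree
num / num + num: 2 trees
num + num + num: 1 tree
num + num: 1 tree

num / num + num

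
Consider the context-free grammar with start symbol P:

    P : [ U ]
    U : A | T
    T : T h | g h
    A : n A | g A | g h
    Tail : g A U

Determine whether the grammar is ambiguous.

Ambiguous

Witness: [ g h ]

Derivation 1: P ⇒ [ U ] ⇒ [ A ] ⇒ [ g h ]
Derivation 2: P ⇒ [ U ] ⇒ [ T ] ⇒ [ g h ]

Two distinct leftmost derivations for the same string.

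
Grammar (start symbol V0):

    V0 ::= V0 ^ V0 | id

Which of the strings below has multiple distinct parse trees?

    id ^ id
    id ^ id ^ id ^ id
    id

id ^ id: 1 tree
id ^ id ^ id ^ id: 5 trees
id: 1 tree

id ^ id ^ id ^ id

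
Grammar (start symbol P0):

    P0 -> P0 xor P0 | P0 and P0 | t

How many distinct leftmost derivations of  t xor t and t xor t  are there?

5

Parse trees for t xor t and t xor t:
  [P0 [P0 t] xor [P0 [P0 [P0 t] and [P0 t]] xor [P0 t]]]
  [P0 [P0 t] xor [P0 [P0 t] and [P0 [P0 t] xor [P0 t]]]]
  [P0 [P0 [P0 t] xor [P0 [P0 t] and [P0 t]]] xor [P0 t]]
  [P0 [P0 [P0 [P0 t] xor [P0 t]] and [P0 t]] xor [P0 t]]
  [P0 [P0 [P0 t] xor [P0 t]] and [P0 [P0 t] xor [P0 t]]]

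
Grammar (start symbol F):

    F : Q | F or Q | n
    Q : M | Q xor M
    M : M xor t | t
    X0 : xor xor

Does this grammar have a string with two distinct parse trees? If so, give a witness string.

Witness: t xor t

Derivation 1: F ⇒ Q ⇒ M ⇒ M xor t ⇒ t xor t
Derivation 2: F ⇒ Q ⇒ Q xor M ⇒ M xor M ⇒ t xor M ⇒ t xor t

Two distinct leftmost derivations for the same string.

Ambiguous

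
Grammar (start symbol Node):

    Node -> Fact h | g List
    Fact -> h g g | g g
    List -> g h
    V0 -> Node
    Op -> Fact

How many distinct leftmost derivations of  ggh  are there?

2

Parse trees for ggh:
  [Node [Fact g g] h]
  [Node g [List g h]]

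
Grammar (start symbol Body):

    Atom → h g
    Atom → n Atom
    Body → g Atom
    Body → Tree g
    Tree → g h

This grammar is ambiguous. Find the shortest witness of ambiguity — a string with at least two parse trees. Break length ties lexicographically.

g h g

length 3: g h g has 2 parse trees

Two derivations of g h g:
  Body ⇒ g Atom ⇒ g h g
  Body ⇒ Tree g ⇒ g h g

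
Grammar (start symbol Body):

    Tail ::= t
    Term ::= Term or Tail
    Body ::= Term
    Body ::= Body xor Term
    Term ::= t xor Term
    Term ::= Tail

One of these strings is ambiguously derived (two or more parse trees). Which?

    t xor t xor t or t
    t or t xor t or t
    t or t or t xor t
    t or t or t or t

t xor t xor t or t: 7 trees
t or t xor t or t: 1 tree
t or t or t xor t: 1 tree
t or t or t or t: 1 tree

t xor t xor t or t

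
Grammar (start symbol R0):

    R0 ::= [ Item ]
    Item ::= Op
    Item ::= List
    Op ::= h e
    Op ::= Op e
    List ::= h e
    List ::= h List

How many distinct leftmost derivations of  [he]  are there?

Parse trees for [he]:
  [R0 [ [Item [Op h e]] ]]
  [R0 [ [Item [List h e]] ]]

2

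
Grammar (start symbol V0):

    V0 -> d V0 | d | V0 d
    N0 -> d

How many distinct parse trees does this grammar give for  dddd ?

Parse trees for dddd:
  [V0 d [V0 d [V0 d [V0 d]]]]
  [V0 d [V0 d [V0 [V0 d] d]]]
  [V0 d [V0 [V0 d [V0 d]] d]]
  [V0 d [V0 [V0 [V0 d] d] d]]
  [V0 [V0 d [V0 d [V0 d]]] d]
  [V0 [V0 d [V0 [V0 d] d]] d]
  [V0 [V0 [V0 d [V0 d]] d] d]
  [V0 [V0 [V0 [V0 d] d] d] d]

8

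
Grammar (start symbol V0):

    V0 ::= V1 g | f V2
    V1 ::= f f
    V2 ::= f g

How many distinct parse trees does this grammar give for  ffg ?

Parse trees for ffg:
  [V0 [V1 f f] g]
  [V0 f [V2 f g]]

2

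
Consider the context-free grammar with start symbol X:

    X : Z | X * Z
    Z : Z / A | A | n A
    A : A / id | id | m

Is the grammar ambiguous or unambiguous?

Ambiguous

Witness: id / id

Derivation 1: X ⇒ Z ⇒ Z / A ⇒ A / A ⇒ id / A ⇒ id / id
Derivation 2: X ⇒ Z ⇒ A ⇒ A / id ⇒ id / id

Two distinct leftmost derivations for the same string.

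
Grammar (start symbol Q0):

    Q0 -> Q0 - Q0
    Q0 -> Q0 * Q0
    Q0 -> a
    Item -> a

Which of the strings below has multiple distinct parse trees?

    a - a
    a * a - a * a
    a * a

a * a - a * a

a - a: 1 tree
a * a - a * a: 5 trees
a * a: 1 tree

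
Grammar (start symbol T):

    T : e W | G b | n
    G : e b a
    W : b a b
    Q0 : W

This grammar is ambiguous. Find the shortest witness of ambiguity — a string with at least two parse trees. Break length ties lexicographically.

e b a b

length 1: no string has ≥2 trees
length 4: e b a b has 2 parse trees

Two derivations of e b a b:
  T ⇒ e W ⇒ e b a b
  T ⇒ G b ⇒ e b a b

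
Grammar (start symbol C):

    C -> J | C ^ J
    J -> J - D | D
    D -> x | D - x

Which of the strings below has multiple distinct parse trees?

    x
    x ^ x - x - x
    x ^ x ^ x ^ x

x ^ x - x - x

x: 1 tree
x ^ x - x - x: 4 trees
x ^ x ^ x ^ x: 1 tree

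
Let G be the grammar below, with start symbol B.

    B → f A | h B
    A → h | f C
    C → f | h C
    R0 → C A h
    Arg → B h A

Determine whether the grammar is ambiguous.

Unambiguous

(R0, Arg are unreachable from B, so their rules don't affect L(B).) Restricted to the reachable nonterminals, every rule has the form A → t or A → t B, and no two rules for the same A share a first terminal. The grammar encodes a DFA — one run per string.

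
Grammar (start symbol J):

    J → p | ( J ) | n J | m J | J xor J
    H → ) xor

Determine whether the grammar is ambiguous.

Witness: m p xor p

Derivation 1: J ⇒ m J ⇒ m J xor J ⇒ m p xor J ⇒ m p xor p
Derivation 2: J ⇒ J xor J ⇒ m J xor J ⇒ m p xor J ⇒ m p xor p

Two distinct leftmost derivations for the same string.

Ambiguous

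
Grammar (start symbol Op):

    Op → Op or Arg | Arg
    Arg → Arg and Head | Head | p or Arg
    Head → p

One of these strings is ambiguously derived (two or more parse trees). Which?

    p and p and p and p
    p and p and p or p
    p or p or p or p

p and p and p and p: 1 tree
p and p and p or p: 1 tree
p or p or p or p: 8 trees

p or p or p or p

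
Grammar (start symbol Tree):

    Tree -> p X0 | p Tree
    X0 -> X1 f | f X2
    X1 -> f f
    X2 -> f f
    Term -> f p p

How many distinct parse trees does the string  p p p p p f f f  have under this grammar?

2

Parse trees for p p p p p f f f:
  [Tree p [Tree p [Tree p [Tree p [Tree p [X0 [X1 f f] f]]]]]]
  [Tree p [Tree p [Tree p [Tree p [Tree p [X0 f [X2 f f]]]]]]]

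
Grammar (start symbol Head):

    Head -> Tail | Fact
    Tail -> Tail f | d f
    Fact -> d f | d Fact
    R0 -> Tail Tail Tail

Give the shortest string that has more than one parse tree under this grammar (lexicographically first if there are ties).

length 2: d f has 2 parse trees

Two derivations of d f:
  Head ⇒ Tail ⇒ d f
  Head ⇒ Fact ⇒ d f

d f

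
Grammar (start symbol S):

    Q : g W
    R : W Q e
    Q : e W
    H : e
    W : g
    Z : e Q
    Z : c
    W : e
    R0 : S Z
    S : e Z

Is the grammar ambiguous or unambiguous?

Only S, Z, Q, W are reachable from S; ignoring the rest: Restricted to the reachable nonterminals, every rule has the form A → t or A → t B, and no two rules for the same A share a first terminal. The grammar encodes a DFA — one run per string.

Unambiguous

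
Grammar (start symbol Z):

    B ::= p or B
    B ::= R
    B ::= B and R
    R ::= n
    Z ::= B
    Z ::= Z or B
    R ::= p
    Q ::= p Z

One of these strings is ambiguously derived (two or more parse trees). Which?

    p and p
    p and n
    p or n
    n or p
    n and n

p or n

p and p: 1 tree
p and n: 1 tree
p or n: 2 trees
n or p: 1 tree
n and n: 1 tree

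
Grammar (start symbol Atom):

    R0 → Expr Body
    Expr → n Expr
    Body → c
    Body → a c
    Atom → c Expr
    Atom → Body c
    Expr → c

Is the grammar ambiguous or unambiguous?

Ambiguous

Witness: c c

Derivation 1: Atom ⇒ c Expr ⇒ c c
Derivation 2: Atom ⇒ Body c ⇒ c c

Two distinct leftmost derivations for the same string.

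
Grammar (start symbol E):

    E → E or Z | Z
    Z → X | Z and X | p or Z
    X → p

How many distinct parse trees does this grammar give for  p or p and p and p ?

Parse trees for p or p and p and p:
  [E [E [Z [X p]]] or [Z [Z [Z [X p]] and [X p]] and [X p]]]
  [E [Z [Z [Z p or [Z [X p]]] and [X p]] and [X p]]]
  [E [Z [Z p or [Z [Z [X p]] and [X p]]] and [X p]]]
  [E [Z p or [Z [Z [Z [X p]] and [X p]] and [X p]]]]

4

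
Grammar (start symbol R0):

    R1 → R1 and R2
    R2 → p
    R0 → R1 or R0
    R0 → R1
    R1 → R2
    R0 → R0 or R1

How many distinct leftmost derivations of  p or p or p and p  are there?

4

Parse trees for p or p or p and p:
  [R0 [R1 [R2 p]] or [R0 [R1 [R2 p]] or [R0 [R1 [R1 [R2 p]] and [R2 p]]]]]
  [R0 [R1 [R2 p]] or [R0 [R0 [R1 [R2 p]]] or [R1 [R1 [R2 p]] and [R2 p]]]]
  [R0 [R0 [R1 [R2 p]] or [R0 [R1 [R2 p]]]] or [R1 [R1 [R2 p]] and [R2 p]]]
  [R0 [R0 [R0 [R1 [R2 p]]] or [R1 [R2 p]]] or [R1 [R1 [R2 p]] and [R2 p]]]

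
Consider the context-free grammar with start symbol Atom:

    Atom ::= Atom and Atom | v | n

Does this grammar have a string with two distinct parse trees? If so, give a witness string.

Ambiguous

Witness: n and n and n

Derivation 1: Atom ⇒ Atom and Atom ⇒ Atom and Atom and Atom ⇒ n and Atom and Atom ⇒ n and n and Atom ⇒ n and n and n
Derivation 2: Atom ⇒ Atom and Atom ⇒ n and Atom ⇒ n and Atom and Atom ⇒ n and n and Atom ⇒ n and n and n

Two distinct leftmost derivations for the same string.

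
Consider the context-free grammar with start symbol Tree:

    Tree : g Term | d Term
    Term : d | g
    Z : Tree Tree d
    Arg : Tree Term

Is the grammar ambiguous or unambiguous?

Only Tree, Term are reachable from Tree; ignoring the rest: The reachable rules are right-linear with at most one rule per (nonterminal, next-terminal) pair. Each input token forces the next rule, so parsing is deterministic.

Unambiguous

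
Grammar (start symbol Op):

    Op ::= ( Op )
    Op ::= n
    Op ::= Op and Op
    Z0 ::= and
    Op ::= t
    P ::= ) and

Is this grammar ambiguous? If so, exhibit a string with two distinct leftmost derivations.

Witness: n and n and n

Derivation 1: Op ⇒ Op and Op ⇒ n and Op ⇒ n and Op and Op ⇒ n and n and Op ⇒ n and n and n
Derivation 2: Op ⇒ Op and Op ⇒ Op and Op and Op ⇒ n and Op and Op ⇒ n and n and Op ⇒ n and n and n

Two distinct leftmost derivations for the same string.

Ambiguous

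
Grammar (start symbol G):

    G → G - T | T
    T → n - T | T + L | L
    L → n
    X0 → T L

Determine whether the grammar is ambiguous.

Ambiguous

Witness: n - n

Derivation 1: G ⇒ G - T ⇒ T - T ⇒ L - T ⇒ n - T ⇒ n - L ⇒ n - n
Derivation 2: G ⇒ T ⇒ n - T ⇒ n - L ⇒ n - n

Two distinct leftmost derivations for the same string.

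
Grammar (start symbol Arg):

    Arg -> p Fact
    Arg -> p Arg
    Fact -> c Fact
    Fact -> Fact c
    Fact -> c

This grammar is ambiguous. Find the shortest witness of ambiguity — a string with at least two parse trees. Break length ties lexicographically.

length 2: no string has ≥2 trees
length 3: p c c has 2 parse trees

Two derivations of p c c:
  Arg ⇒ p Fact ⇒ p c Fact ⇒ p c c
  Arg ⇒ p Fact ⇒ p Fact c ⇒ p c c

p c c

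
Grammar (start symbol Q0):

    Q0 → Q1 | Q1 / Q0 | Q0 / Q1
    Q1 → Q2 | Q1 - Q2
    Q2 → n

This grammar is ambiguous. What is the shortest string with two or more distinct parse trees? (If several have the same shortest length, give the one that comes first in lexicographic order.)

length 1: no string has ≥2 trees
length 3: n / n has 2 parse trees

Two derivations of n / n:
  Q0 ⇒ Q1 / Q0 ⇒ Q2 / Q0 ⇒ n / Q0 ⇒ n / Q1 ⇒ n / Q2 ⇒ n / n
  Q0 ⇒ Q0 / Q1 ⇒ Q1 / Q1 ⇒ Q2 / Q1 ⇒ n / Q1 ⇒ n / Q2 ⇒ n / n

n / n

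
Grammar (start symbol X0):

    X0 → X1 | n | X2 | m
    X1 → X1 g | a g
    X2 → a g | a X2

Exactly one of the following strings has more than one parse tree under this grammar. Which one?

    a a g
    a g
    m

a a g: 1 tree
a g: 2 trees
m: 1 tree

a g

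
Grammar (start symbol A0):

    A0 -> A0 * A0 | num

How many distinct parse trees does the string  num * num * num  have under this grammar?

2

Parse trees for num * num * num:
  [A0 [A0 num] * [A0 [A0 num] * [A0 num]]]
  [A0 [A0 [A0 num] * [A0 num]] * [A0 num]]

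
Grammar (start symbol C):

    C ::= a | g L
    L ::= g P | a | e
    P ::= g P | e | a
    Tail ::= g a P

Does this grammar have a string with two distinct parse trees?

Only C, L, P are reachable from C; ignoring the rest: Restricted to the reachable nonterminals, every rule has the form A → t or A → t B, and no two rules for the same A share a first terminal. The grammar encodes a DFA — one run per string.

Unambiguous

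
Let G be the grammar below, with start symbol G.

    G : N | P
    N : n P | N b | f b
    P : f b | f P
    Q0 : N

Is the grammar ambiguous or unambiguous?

Witness: f b

Derivation 1: G ⇒ N ⇒ f b
Derivation 2: G ⇒ P ⇒ f b

Two distinct leftmost derivations for the same string.

Ambiguous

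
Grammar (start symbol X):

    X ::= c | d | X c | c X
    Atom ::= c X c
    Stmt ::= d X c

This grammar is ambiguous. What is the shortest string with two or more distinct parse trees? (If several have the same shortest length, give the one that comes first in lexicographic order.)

c c

length 1: no string has ≥2 trees
length 2: c c has 2 parse trees

Two derivations of c c:
  X ⇒ X c ⇒ c c
  X ⇒ c X ⇒ c c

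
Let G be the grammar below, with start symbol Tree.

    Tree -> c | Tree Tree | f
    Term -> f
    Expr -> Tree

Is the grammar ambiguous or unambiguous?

Witness: c c c

Derivation 1: Tree ⇒ Tree Tree ⇒ c Tree ⇒ c Tree Tree ⇒ c c Tree ⇒ c c c
Derivation 2: Tree ⇒ Tree Tree ⇒ Tree Tree Tree ⇒ c Tree Tree ⇒ c c Tree ⇒ c c c

Two distinct leftmost derivations for the same string.

Ambiguous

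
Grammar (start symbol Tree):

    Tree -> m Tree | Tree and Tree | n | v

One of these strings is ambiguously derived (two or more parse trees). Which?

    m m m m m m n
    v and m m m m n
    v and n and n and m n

m m m m m m n: 1 tree
v and m m m m n: 1 tree
v and n and n and m n: 5 trees

v and n and n and m n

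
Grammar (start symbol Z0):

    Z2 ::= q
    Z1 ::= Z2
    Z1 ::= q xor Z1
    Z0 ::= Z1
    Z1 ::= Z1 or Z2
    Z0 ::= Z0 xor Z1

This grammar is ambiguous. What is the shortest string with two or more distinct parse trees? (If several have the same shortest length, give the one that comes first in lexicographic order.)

q xor q

length 1: no string has ≥2 trees
length 3: q xor q has 2 parse trees

Two derivations of q xor q:
  Z0 ⇒ Z1 ⇒ q xor Z1 ⇒ q xor Z2 ⇒ q xor q
  Z0 ⇒ Z0 xor Z1 ⇒ Z1 xor Z1 ⇒ Z2 xor Z1 ⇒ q xor Z1 ⇒ q xor Z2 ⇒ q xor q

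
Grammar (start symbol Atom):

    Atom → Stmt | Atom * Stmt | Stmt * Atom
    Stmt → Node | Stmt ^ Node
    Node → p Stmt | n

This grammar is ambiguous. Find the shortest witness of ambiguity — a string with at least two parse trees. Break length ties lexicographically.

n * n

length 1: no string has ≥2 trees
length 2: no string has ≥2 trees
length 3: n * n has 2 parse trees

Two derivations of n * n:
  Atom ⇒ Atom * Stmt ⇒ Stmt * Stmt ⇒ Node * Stmt ⇒ n * Stmt ⇒ n * Node ⇒ n * n
  Atom ⇒ Stmt * Atom ⇒ Node * Atom ⇒ n * Atom ⇒ n * Stmt ⇒ n * Node ⇒ n * n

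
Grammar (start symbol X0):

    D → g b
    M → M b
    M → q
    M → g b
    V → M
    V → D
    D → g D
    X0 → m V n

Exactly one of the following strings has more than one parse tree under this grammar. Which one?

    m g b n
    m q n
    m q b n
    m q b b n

m g b n: 2 trees
m q n: 1 tree
m q b n: 1 tree
m q b b n: 1 tree

m g b n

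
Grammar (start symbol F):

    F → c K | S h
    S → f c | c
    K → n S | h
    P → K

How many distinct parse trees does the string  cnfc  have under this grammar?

1

Parse trees for cnfc:
  [F c [K n [S f c]]]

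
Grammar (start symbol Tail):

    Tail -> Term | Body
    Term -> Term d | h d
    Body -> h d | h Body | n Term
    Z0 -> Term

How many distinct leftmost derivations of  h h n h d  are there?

1

Parse trees for h h n h d:
  [Tail [Body h [Body h [Body n [Term h d]]]]]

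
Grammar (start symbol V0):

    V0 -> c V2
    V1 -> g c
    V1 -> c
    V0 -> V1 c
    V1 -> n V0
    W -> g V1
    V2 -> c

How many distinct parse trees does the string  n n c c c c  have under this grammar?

2

Parse trees for n n c c c c:
  [V0 [V1 n [V0 [V1 n [V0 c [V2 c]]] c]] c]
  [V0 [V1 n [V0 [V1 n [V0 [V1 c] c]] c]] c]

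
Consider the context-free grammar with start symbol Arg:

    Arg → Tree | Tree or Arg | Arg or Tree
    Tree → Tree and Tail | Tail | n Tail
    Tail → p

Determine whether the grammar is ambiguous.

Ambiguous

Witness: p or p

Derivation 1: Arg ⇒ Tree or Arg ⇒ Tail or Arg ⇒ p or Arg ⇒ p or Tree ⇒ p or Tail ⇒ p or p
Derivation 2: Arg ⇒ Arg or Tree ⇒ Tree or Tree ⇒ Tail or Tree ⇒ p or Tree ⇒ p or Tail ⇒ p or p

Two distinct leftmost derivations for the same string.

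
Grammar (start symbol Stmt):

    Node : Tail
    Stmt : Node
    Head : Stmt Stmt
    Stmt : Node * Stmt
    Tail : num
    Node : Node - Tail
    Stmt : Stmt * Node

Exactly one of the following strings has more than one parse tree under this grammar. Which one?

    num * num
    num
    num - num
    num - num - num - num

num * num: 2 trees
num: 1 tree
num - num: 1 tree
num - num - num - num: 1 tree

num * num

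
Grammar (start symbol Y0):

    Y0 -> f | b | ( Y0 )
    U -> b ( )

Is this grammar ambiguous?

(U is unreachable from Y0, so its rules don't affect L(Y0).) Each string is a nest of matched brackets around a single atom. An opening bracket forces the recursive rule; an atom forces the base rule.

Unambiguous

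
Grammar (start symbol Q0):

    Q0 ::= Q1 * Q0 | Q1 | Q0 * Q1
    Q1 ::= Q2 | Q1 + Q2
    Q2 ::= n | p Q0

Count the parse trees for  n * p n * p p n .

Parse trees for n * p n * p p n:
  [Q0 [Q1 [Q2 n]] * [Q0 [Q1 [Q2 p [Q0 [Q1 [Q2 n]]]]] * [Q0 [Q1 [Q2 p [Q0 [Q1 [Q2 p [Q0 [Q1 [Q2 n]]]]]]]]]]]
  [Q0 [Q1 [Q2 n]] * [Q0 [Q1 [Q2 p [Q0 [Q1 [Q2 n]] * [Q0 [Q1 [Q2 p [Q0 [Q1 [Q2 p [Q0 [Q1 [Q2 n]]]]]]]]]]]]]]
  [Q0 [Q1 [Q2 n]] * [Q0 [Q1 [Q2 p [Q0 [Q0 [Q1 [Q2 n]]] * [Q1 [Q2 p [Q0 [Q1 [Q2 p [Q0 [Q1 [Q2 n]]]]]]]]]]]]]
  [Q0 [Q1 [Q2 n]] * [Q0 [Q0 [Q1 [Q2 p [Q0 [Q1 [Q2 n]]]]]] * [Q1 [Q2 p [Q0 [Q1 [Q2 p [Q0 [Q1 [Q2 n]]]]]]]]]]
  [Q0 [Q0 [Q1 [Q2 n]]] * [Q1 [Q2 p [Q0 [Q1 [Q2 n]] * [Q0 [Q1 [Q2 p [Q0 [Q1 [Q2 p [Q0 [Q1 [Q2 n]]]]]]]]]]]]]
  [Q0 [Q0 [Q1 [Q2 n]]] * [Q1 [Q2 p [Q0 [Q0 [Q1 [Q2 n]]] * [Q1 [Q2 p [Q0 [Q1 [Q2 p [Q0 [Q1 [Q2 n]]]]]]]]]]]]
  [Q0 [Q0 [Q1 [Q2 n]] * [Q0 [Q1 [Q2 p [Q0 [Q1 [Q2 n]]]]]]] * [Q1 [Q2 p [Q0 [Q1 [Q2 p [Q0 [Q1 [Q2 n]]]]]]]]]
  [Q0 [Q0 [Q0 [Q1 [Q2 n]]] * [Q1 [Q2 p [Q0 [Q1 [Q2 n]]]]]] * [Q1 [Q2 p [Q0 [Q1 [Q2 p [Q0 [Q1 [Q2 n]]]]]]]]]

8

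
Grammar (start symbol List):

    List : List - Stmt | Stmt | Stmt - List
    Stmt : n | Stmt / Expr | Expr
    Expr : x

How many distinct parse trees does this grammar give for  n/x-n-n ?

Parse trees for n/x-n-n:
  [List [List [List [Stmt [Stmt n] / [Expr x]]] - [Stmt n]] - [Stmt n]]
  [List [List [Stmt [Stmt n] / [Expr x]] - [List [Stmt n]]] - [Stmt n]]
  [List [Stmt [Stmt n] / [Expr x]] - [List [List [Stmt n]] - [Stmt n]]]
  [List [Stmt [Stmt n] / [Expr x]] - [List [Stmt n] - [List [Stmt n]]]]

4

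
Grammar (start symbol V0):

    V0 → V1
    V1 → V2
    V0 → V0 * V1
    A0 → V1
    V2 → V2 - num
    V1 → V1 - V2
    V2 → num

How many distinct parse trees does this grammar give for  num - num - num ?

4

Parse trees for num - num - num:
  [V0 [V1 [V2 [V2 [V2 num] - num] - num]]]
  [V0 [V1 [V1 [V2 num]] - [V2 [V2 num] - num]]]
  [V0 [V1 [V1 [V2 [V2 num] - num]] - [V2 num]]]
  [V0 [V1 [V1 [V1 [V2 num]] - [V2 num]] - [V2 num]]]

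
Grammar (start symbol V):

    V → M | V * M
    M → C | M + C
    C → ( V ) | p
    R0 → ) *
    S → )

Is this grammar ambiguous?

(R0, S are unreachable from V, so their rules don't affect L(V).) This is a standard precedence ladder (V over M over C), with each level left-recursive on its own operator ('*' at V, '+' at M). That structure is LR(1), hence unambiguous.

Unambiguous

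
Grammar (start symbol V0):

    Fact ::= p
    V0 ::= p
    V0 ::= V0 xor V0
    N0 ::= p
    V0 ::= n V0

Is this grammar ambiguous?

Witness: n p xor p

Derivation 1: V0 ⇒ V0 xor V0 ⇒ n V0 xor V0 ⇒ n p xor V0 ⇒ n p xor p
Derivation 2: V0 ⇒ n V0 ⇒ n V0 xor V0 ⇒ n p xor V0 ⇒ n p xor p

Two distinct leftmost derivations for the same string.

Ambiguous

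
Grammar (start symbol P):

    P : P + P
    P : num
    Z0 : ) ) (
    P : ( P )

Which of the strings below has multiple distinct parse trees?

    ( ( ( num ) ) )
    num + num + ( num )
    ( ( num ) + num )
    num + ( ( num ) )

num + num + ( num )

( ( ( num ) ) ): 1 tree
num + num + ( num ): 2 trees
( ( num ) + num ): 1 tree
num + ( ( num ) ): 1 tree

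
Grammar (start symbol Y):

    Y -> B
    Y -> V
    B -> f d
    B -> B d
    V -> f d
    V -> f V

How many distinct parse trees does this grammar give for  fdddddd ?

Parse trees for fdddddd:
  [Y [B [B [B [B [B [B f d] d] d] d] d] d]]

1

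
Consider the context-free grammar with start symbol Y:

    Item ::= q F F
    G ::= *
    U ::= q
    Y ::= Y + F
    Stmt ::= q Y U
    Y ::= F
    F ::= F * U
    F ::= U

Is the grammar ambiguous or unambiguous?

Unambiguous

(G, Item, Stmt are unreachable from Y, so their rules don't affect L(Y).) The grammar is stratified — Y handles '+' (left-recursive), F handles '*', U atoms. Each operator has a fixed associativity and precedence level, so every string has one parse.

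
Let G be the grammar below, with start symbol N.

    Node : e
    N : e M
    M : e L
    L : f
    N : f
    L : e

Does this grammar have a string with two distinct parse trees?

(Node is unreachable from N, so its rules don't affect L(N).) Each reachable nonterminal has at most one production per leading terminal, and all productions are right-linear; the derivation is determined token-by-token.

Unambiguous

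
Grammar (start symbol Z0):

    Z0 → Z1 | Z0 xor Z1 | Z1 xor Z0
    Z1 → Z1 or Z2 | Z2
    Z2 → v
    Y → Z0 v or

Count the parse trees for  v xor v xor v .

Parse trees for v xor v xor v:
  [Z0 [Z0 [Z0 [Z1 [Z2 v]]] xor [Z1 [Z2 v]]] xor [Z1 [Z2 v]]]
  [Z0 [Z0 [Z1 [Z2 v]] xor [Z0 [Z1 [Z2 v]]]] xor [Z1 [Z2 v]]]
  [Z0 [Z1 [Z2 v]] xor [Z0 [Z0 [Z1 [Z2 v]]] xor [Z1 [Z2 v]]]]
  [Z0 [Z1 [Z2 v]] xor [Z0 [Z1 [Z2 v]] xor [Z0 [Z1 [Z2 v]]]]]

4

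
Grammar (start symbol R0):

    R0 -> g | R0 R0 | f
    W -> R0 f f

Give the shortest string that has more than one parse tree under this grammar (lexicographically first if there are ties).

f f f

length 1: no string has ≥2 trees
length 2: no string has ≥2 trees
length 3: f f f has 2 parse trees

Two derivations of f f f:
  R0 ⇒ R0 R0 ⇒ R0 R0 R0 ⇒ f R0 R0 ⇒ f f R0 ⇒ f f f
  R0 ⇒ R0 R0 ⇒ f R0 ⇒ f R0 R0 ⇒ f f R0 ⇒ f f f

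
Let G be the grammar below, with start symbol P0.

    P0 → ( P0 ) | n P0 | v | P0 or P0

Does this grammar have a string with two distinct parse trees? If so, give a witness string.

Witness: n v or v

Derivation 1: P0 ⇒ n P0 ⇒ n P0 or P0 ⇒ n v or P0 ⇒ n v or v
Derivation 2: P0 ⇒ P0 or P0 ⇒ n P0 or P0 ⇒ n v or P0 ⇒ n v or v

Two distinct leftmost derivations for the same string.

Ambiguous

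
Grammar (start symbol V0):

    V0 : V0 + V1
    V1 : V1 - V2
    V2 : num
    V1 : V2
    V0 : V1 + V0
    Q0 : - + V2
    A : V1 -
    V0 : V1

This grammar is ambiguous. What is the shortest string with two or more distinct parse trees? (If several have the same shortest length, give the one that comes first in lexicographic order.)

length 1: no string has ≥2 trees
length 3: num + num has 2 parse trees

Two derivations of num + num:
  V0 ⇒ V0 + V1 ⇒ V1 + V1 ⇒ V2 + V1 ⇒ num + V1 ⇒ num + V2 ⇒ num + num
  V0 ⇒ V1 + V0 ⇒ V2 + V0 ⇒ num + V0 ⇒ num + V1 ⇒ num + V2 ⇒ num + num

num + num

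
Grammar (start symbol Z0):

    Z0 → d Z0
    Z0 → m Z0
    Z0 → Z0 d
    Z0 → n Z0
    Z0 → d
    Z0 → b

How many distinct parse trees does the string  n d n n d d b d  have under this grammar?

Parse trees for n d n n d d b d:
  [Z0 [Z0 n [Z0 d [Z0 n [Z0 n [Z0 d [Z0 d [Z0 b]]]]]]] d]
  [Z0 n [Z0 d [Z0 [Z0 n [Z0 n [Z0 d [Z0 d [Z0 b]]]]] d]]]
  [Z0 n [Z0 d [Z0 n [Z0 [Z0 n [Z0 d [Z0 d [Z0 b]]]] d]]]]
  [Z0 n [Z0 d [Z0 n [Z0 n [Z0 d [Z0 d [Z0 [Z0 b] d]]]]]]]
  [Z0 n [Z0 d [Z0 n [Z0 n [Z0 d [Z0 [Z0 d [Z0 b]] d]]]]]]
  [Z0 n [Z0 d [Z0 n [Z0 n [Z0 [Z0 d [Z0 d [Z0 b]]] d]]]]]
  [Z0 n [Z0 [Z0 d [Z0 n [Z0 n [Z0 d [Z0 d [Z0 b]]]]]] d]]

7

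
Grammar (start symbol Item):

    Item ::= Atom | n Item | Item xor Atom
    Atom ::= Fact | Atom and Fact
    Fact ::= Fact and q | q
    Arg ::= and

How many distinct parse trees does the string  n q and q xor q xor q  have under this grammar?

6

Parse trees for n q and q xor q xor q:
  [Item n [Item [Item [Item [Atom [Fact [Fact q] and q]]] xor [Atom [Fact q]]] xor [Atom [Fact q]]]]
  [Item n [Item [Item [Item [Atom [Atom [Fact q]] and [Fact q]]] xor [Atom [Fact q]]] xor [Atom [Fact q]]]]
  [Item [Item n [Item [Item [Atom [Fact [Fact q] and q]]] xor [Atom [Fact q]]]] xor [Atom [Fact q]]]
  [Item [Item n [Item [Item [Atom [Atom [Fact q]] and [Fact q]]] xor [Atom [Fact q]]]] xor [Atom [Fact q]]]
  [Item [Item [Item n [Item [Atom [Fact [Fact q] and q]]]] xor [Atom [Fact q]]] xor [Atom [Fact q]]]
  [Item [Item [Item n [Item [Atom [Atom [Fact q]] and [Fact q]]]] xor [Atom [Fact q]]] xor [Atom [Fact q]]]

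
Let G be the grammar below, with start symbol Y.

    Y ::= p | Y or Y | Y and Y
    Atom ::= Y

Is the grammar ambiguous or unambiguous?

Witness: p and p and p

Derivation 1: Y ⇒ Y and Y ⇒ p and Y ⇒ p and Y and Y ⇒ p and p and Y ⇒ p and p and p
Derivation 2: Y ⇒ Y and Y ⇒ Y and Y and Y ⇒ p and Y and Y ⇒ p and p and Y ⇒ p and p and p

Two distinct leftmost derivations for the same string.

Ambiguous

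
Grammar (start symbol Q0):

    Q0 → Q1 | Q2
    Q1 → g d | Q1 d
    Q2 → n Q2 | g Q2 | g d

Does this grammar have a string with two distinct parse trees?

Ambiguous

Witness: g d

Derivation 1: Q0 ⇒ Q1 ⇒ g d
Derivation 2: Q0 ⇒ Q2 ⇒ g d

Two distinct leftmost derivations for the same string.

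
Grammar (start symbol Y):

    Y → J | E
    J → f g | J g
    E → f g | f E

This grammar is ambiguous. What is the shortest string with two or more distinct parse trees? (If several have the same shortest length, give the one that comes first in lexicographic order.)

length 2: f g has 2 parse trees

Two derivations of f g:
  Y ⇒ J ⇒ f g
  Y ⇒ E ⇒ f g

f g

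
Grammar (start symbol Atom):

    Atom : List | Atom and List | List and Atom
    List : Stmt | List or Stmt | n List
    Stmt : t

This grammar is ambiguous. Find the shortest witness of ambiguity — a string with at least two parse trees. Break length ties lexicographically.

length 1: no string has ≥2 trees
length 2: no string has ≥2 trees
length 3: t and t has 2 parse trees

Two derivations of t and t:
  Atom ⇒ Atom and List ⇒ List and List ⇒ Stmt and List ⇒ t and List ⇒ t and Stmt ⇒ t and t
  Atom ⇒ List and Atom ⇒ Stmt and Atom ⇒ t and Atom ⇒ t and List ⇒ t and Stmt ⇒ t and t

t and t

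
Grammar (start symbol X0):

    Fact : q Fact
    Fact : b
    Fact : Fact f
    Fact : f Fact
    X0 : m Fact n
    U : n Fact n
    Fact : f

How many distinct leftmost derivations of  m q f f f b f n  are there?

Parse trees for m q f f f b f n:
  [X0 m [Fact q [Fact [Fact f [Fact f [Fact f [Fact b]]]] f]] n]
  [X0 m [Fact q [Fact f [Fact [Fact f [Fact f [Fact b]]] f]]] n]
  [X0 m [Fact q [Fact f [Fact f [Fact [Fact f [Fact b]] f]]]] n]
  [X0 m [Fact q [Fact f [Fact f [Fact f [Fact [Fact b] f]]]]] n]
  [X0 m [Fact [Fact q [Fact f [Fact f [Fact f [Fact b]]]]] f] n]

5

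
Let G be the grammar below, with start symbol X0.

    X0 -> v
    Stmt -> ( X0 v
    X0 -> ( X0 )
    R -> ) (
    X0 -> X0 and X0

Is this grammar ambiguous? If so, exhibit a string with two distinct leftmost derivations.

Ambiguous

Witness: v and v and v

Derivation 1: X0 ⇒ X0 and X0 ⇒ v and X0 ⇒ v and X0 and X0 ⇒ v and v and X0 ⇒ v and v and v
Derivation 2: X0 ⇒ X0 and X0 ⇒ X0 and X0 and X0 ⇒ v and X0 and X0 ⇒ v and v and X0 ⇒ v and v and v

Two distinct leftmost derivations for the same string.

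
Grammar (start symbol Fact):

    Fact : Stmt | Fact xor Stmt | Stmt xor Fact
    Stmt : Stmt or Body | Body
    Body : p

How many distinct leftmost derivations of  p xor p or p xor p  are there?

Parse trees for p xor p or p xor p:
  [Fact [Fact [Fact [Stmt [Body p]]] xor [Stmt [Stmt [Body p]] or [Body p]]] xor [Stmt [Body p]]]
  [Fact [Fact [Stmt [Body p]] xor [Fact [Stmt [Stmt [Body p]] or [Body p]]]] xor [Stmt [Body p]]]
  [Fact [Stmt [Body p]] xor [Fact [Fact [Stmt [Stmt [Body p]] or [Body p]]] xor [Stmt [Body p]]]]
  [Fact [Stmt [Body p]] xor [Fact [Stmt [Stmt [Body p]] or [Body p]] xor [Fact [Stmt [Body p]]]]]

4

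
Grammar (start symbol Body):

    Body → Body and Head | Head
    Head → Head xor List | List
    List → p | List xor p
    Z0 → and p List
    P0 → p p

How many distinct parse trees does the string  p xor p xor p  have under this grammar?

Parse trees for p xor p xor p:
  [Body [Head [Head [List p]] xor [List [List p] xor p]]]
  [Body [Head [Head [Head [List p]] xor [List p]] xor [List p]]]
  [Body [Head [Head [List [List p] xor p]] xor [List p]]]
  [Body [Head [List [List [List p] xor p] xor p]]]

4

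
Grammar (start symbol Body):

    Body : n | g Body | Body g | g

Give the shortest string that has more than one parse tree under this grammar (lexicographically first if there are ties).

length 1: no string has ≥2 trees
length 2: g g has 2 parse trees

Two derivations of g g:
  Body ⇒ g Body ⇒ g g
  Body ⇒ Body g ⇒ g g

g g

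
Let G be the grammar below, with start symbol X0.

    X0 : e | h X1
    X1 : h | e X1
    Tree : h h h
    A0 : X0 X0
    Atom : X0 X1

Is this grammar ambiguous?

Only X0, X1 are reachable from X0; ignoring the rest: Restricted to the reachable nonterminals, every rule has the form A → t or A → t B, and no two rules for the same A share a first terminal. The grammar encodes a DFA — one run per string.

Unambiguous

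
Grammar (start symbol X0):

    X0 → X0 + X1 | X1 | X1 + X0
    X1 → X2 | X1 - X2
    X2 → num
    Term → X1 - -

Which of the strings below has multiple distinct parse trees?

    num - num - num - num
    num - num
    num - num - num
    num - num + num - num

num - num + num - num

num - num - num - num: 1 tree
num - num: 1 tree
num - num - num: 1 tree
num - num + num - num: 2 trees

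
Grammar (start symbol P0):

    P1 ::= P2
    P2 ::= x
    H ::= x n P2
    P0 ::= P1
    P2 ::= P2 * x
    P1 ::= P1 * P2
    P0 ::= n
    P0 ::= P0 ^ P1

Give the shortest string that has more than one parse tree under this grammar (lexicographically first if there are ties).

length 1: no string has ≥2 trees
length 3: x * x has 2 parse trees

Two derivations of x * x:
  P0 ⇒ P1 ⇒ P2 ⇒ P2 * x ⇒ x * x
  P0 ⇒ P1 ⇒ P1 * P2 ⇒ P2 * P2 ⇒ x * P2 ⇒ x * x

x * x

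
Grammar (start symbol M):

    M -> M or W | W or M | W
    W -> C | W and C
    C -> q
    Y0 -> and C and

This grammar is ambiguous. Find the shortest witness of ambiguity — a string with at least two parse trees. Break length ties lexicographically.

length 1: no string has ≥2 trees
length 3: q or q has 2 parse trees

Two derivations of q or q:
  M ⇒ M or W ⇒ W or W ⇒ C or W ⇒ q or W ⇒ q or C ⇒ q or q
  M ⇒ W or M ⇒ C or M ⇒ q or M ⇒ q or W ⇒ q or C ⇒ q or q

q or q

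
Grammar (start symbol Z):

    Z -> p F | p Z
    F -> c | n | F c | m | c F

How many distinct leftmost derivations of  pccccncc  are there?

Parse trees for pccccncc (showing first 6 of 15):
  [Z p [F [F [F c [F c [F c [F c [F n]]]]] c] c]]
  [Z p [F [F c [F [F c [F c [F c [F n]]]] c]] c]]
  [Z p [F [F c [F c [F [F c [F c [F n]]] c]]] c]]
  [Z p [F [F c [F c [F c [F [F c [F n]] c]]]] c]]
  [Z p [F [F c [F c [F c [F c [F [F n] c]]]]] c]]
  [Z p [F c [F [F [F c [F c [F c [F n]]]] c] c]]]

15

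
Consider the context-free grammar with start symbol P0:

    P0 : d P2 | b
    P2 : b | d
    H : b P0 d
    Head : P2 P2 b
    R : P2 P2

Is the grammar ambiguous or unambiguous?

Unambiguous

(H, Head, R are unreachable from P0, so their rules don't affect L(P0).) Each reachable nonterminal has at most one production per leading terminal, and all productions are right-linear; the derivation is determined token-by-token.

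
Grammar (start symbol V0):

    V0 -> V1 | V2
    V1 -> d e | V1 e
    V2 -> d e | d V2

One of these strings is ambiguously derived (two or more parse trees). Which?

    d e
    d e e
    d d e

d e

d e: 2 trees
d e e: 1 tree
d d e: 1 tree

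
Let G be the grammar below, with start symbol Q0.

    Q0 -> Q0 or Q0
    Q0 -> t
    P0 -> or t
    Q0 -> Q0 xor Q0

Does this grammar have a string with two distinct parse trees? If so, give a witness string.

Witness: t or t or t

Derivation 1: Q0 ⇒ Q0 or Q0 ⇒ Q0 or Q0 or Q0 ⇒ t or Q0 or Q0 ⇒ t or t or Q0 ⇒ t or t or t
Derivation 2: Q0 ⇒ Q0 or Q0 ⇒ t or Q0 ⇒ t or Q0 or Q0 ⇒ t or t or Q0 ⇒ t or t or t

Two distinct leftmost derivations for the same string.

Ambiguous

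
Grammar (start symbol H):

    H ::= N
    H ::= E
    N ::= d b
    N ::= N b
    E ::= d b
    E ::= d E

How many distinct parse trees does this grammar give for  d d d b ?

Parse trees for d d d b:
  [H [E d [E d [E d b]]]]

1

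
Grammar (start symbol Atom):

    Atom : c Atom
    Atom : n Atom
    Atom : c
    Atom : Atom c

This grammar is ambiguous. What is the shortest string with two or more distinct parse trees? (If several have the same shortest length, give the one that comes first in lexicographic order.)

length 1: no string has ≥2 trees
length 2: c c has 2 parse trees

Two derivations of c c:
  Atom ⇒ c Atom ⇒ c c
  Atom ⇒ Atom c ⇒ c c

c c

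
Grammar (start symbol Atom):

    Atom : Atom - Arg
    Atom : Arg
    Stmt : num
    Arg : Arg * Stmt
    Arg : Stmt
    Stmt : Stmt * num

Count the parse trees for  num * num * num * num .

8

Parse trees for num * num * num * num:
  [Atom [Arg [Arg [Stmt num]] * [Stmt [Stmt [Stmt num] * num] * num]]]
  [Atom [Arg [Arg [Arg [Stmt num]] * [Stmt num]] * [Stmt [Stmt num] * num]]]
  [Atom [Arg [Arg [Stmt [Stmt num] * num]] * [Stmt [Stmt num] * num]]]
  [Atom [Arg [Arg [Arg [Stmt num]] * [Stmt [Stmt num] * num]] * [Stmt num]]]
  [Atom [Arg [Arg [Arg [Arg [Stmt num]] * [Stmt num]] * [Stmt num]] * [Stmt num]]]
  [Atom [Arg [Arg [Arg [Stmt [Stmt num] * num]] * [Stmt num]] * [Stmt num]]]
  [Atom [Arg [Arg [Stmt [Stmt [Stmt num] * num] * num]] * [Stmt num]]]
  [Atom [Arg [Stmt [Stmt [Stmt [Stmt num] * num] * num] * num]]]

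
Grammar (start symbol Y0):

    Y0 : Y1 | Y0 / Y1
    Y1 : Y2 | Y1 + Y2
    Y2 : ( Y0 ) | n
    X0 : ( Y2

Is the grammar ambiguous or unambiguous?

Unambiguous

(X0 is unreachable from Y0, so its rules don't affect L(Y0).) Y0 → Y0 / Y1 | Y1  ;  Y1 → Y1 + Y2 | Y2  — a left-associative chain with Y2 at the bottom. Each string factors uniquely by precedence.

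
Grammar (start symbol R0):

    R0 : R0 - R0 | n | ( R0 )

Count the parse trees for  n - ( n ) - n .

2

Parse trees for n - ( n ) - n:
  [R0 [R0 n] - [R0 [R0 ( [R0 n] )] - [R0 n]]]
  [R0 [R0 [R0 n] - [R0 ( [R0 n] )]] - [R0 n]]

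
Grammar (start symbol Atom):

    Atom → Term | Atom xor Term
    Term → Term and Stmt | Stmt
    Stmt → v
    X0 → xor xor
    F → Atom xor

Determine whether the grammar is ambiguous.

Unambiguous

(X0, F are unreachable from Atom, so their rules don't affect L(Atom).) Atom → Atom xor Term | Term  ;  Term → Term and Stmt | Stmt  — a left-associative chain with Stmt at the bottom. Each string factors uniquely by precedence.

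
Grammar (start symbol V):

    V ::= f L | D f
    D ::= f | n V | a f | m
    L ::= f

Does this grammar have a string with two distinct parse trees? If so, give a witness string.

Witness: f f

Derivation 1: V ⇒ f L ⇒ f f
Derivation 2: V ⇒ D f ⇒ f f

Two distinct leftmost derivations for the same string.

Ambiguous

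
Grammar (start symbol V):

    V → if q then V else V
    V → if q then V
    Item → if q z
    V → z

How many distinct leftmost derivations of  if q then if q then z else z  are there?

2

Parse trees for if q then if q then z else z:
  [V if q then [V if q then [V z]] else [V z]]
  [V if q then [V if q then [V z] else [V z]]]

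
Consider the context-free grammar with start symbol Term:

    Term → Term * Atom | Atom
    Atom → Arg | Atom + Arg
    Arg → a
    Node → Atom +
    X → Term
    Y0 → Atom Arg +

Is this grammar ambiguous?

Unambiguous

Only Term, Atom, Arg are reachable from Term; ignoring the rest: Term → Term * Atom | Atom  ;  Atom → Atom + Arg | Arg  — a left-associative chain with Arg at the bottom. Each string factors uniquely by precedence.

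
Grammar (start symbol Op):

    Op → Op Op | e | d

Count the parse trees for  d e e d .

Parse trees for d e e d:
  [Op [Op d] [Op [Op e] [Op [Op e] [Op d]]]]
  [Op [Op d] [Op [Op [Op e] [Op e]] [Op d]]]
  [Op [Op [Op d] [Op e]] [Op [Op e] [Op d]]]
  [Op [Op [Op d] [Op [Op e] [Op e]]] [Op d]]
  [Op [Op [Op [Op d] [Op e]] [Op e]] [Op d]]

5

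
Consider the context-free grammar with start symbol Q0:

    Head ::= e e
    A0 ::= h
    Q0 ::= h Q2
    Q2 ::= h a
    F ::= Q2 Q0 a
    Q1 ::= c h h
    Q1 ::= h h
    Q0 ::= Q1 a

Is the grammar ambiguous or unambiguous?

Ambiguous

Witness: h h a

Derivation 1: Q0 ⇒ h Q2 ⇒ h h a
Derivation 2: Q0 ⇒ Q1 a ⇒ h h a

Two distinct leftmost derivations for the same string.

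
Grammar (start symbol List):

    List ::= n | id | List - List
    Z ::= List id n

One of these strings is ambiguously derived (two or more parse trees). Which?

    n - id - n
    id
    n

n - id - n

n - id - n: 2 trees
id: 1 tree
n: 1 tree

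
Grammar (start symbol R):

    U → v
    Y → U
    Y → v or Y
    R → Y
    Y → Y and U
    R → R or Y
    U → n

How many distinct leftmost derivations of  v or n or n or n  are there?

Parse trees for v or n or n or n:
  [R [R [R [Y v or [Y [U n]]]] or [Y [U n]]] or [Y [U n]]]
  [R [R [R [R [Y [U v]]] or [Y [U n]]] or [Y [U n]]] or [Y [U n]]]

2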